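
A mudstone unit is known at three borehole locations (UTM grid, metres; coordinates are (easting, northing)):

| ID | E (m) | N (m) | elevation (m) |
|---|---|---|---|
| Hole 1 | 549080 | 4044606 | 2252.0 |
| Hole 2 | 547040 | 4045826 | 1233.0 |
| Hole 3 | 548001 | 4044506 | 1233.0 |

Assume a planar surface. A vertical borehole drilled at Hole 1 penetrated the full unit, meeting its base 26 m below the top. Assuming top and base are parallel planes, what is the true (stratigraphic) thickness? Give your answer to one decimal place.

17.5 m

Two edge vectors: Hole 1→Hole 2 = (-2040, 1220, -1019), Hole 1→Hole 3 = (-1079, -100, -1019).
Normal n = (Hole 1→Hole 2) × (Hole 1→Hole 3) = (-1345080, -979259, 1520380).
So ∂z/∂E = −n_x/n_z = 0.88470 and ∂z/∂N = −n_y/n_z = 0.64409.
|∇z| = √(a²+b²) = 1.09432, so dip δ = arctan(1.09432) = 47.58°.
True thickness = vertical thickness × cos δ = 26 × cos 47.58° = 17.5 m.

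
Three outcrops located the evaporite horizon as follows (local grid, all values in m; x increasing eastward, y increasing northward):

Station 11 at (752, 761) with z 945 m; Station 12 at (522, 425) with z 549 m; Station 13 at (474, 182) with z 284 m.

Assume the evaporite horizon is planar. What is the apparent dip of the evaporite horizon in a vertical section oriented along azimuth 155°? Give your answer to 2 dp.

41.33°

Two edge vectors: Station 11→Station 12 = (-230, -336, -396), Station 11→Station 13 = (-278, -579, -661).
Normal n = (Station 11→Station 12) × (Station 11→Station 13) = (-7188, -41942, 39762).
So ∂z/∂x = −n_x/n_z = 0.18078 and ∂z/∂y = −n_y/n_z = 1.05483.
Unit vector along 155° is (sin 155°, cos 155°) = (0.4226, -0.9063).
Slope in that direction = a·(0.4226) + b·(-0.9063) = −0.87960.
Apparent dip = arctan|0.87960| = 41.33° (true dip is 46.9°, so apparent ≤ true as expected).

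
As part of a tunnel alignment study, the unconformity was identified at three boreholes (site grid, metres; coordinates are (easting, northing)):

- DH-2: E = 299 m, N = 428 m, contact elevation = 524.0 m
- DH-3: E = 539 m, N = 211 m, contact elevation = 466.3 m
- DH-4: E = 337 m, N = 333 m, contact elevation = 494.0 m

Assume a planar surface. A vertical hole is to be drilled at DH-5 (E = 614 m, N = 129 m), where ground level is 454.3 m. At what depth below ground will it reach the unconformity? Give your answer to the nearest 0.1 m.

10.9 m

Let the plane be z = a·E + b·N + c.
DH-3−DH-2: 240a − 217b = −57.7;  DH-4−DH-2: 38a − 95b = −30.
Solving gives a = 0.07067, b = 0.34406.
Then c = 524 − a·299 − b·428 = 355.61.
At (614, 129): z_contact = 43.39 + 44.38 + 355.61 = 443.39 m.
Depth below ground = 454.3 − 443.39 = 10.9 m.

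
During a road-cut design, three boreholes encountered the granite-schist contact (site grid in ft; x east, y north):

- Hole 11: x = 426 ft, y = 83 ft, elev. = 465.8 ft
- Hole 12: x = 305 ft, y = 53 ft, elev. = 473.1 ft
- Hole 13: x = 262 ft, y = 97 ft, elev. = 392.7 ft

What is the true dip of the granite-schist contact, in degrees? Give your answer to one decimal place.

Let the plane be z = a·x + b·y + c.
Hole 12−Hole 11: −121a − 30b = 7.3;  Hole 13−Hole 11: −164a + 14b = −73.1.
Solving gives a = 0.31612, b = −1.51834.
Gradient magnitude |∇z| = √(a² + b²) = √(0.09993 + 2.30536) = 1.55090.
True dip = arctan(1.55090) = 57.2°, dipping toward NNW (azimuth ≈ 348°).

57.2°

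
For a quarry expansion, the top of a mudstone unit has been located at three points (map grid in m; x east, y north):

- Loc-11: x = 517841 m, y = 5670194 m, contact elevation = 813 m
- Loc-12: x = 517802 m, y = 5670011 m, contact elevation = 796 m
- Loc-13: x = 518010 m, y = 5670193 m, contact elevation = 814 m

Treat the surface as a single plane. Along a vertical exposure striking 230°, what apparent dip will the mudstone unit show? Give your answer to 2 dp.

3.65°

Two edge vectors: Loc-11→Loc-12 = (-39, -183, -17), Loc-11→Loc-13 = (169, -1, 1).
Normal n = (Loc-11→Loc-12) × (Loc-11→Loc-13) = (-200, -2834, 30966).
So ∂z/∂x = −n_x/n_z = 0.00646 and ∂z/∂y = −n_y/n_z = 0.09152.
Unit vector along 230° is (sin 230°, cos 230°) = (-0.7660, -0.6428).
Slope in that direction = a·(-0.7660) + b·(-0.6428) = −0.06378.
Apparent dip = arctan|0.06378| = 3.65° (true dip is 5.2°, so apparent ≤ true as expected).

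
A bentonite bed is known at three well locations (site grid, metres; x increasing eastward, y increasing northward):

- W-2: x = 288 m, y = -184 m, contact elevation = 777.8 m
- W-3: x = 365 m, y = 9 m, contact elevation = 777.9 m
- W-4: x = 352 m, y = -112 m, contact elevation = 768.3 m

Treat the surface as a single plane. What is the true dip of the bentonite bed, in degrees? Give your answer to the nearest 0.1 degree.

Two edge vectors: W-2→W-3 = (77, 193, 0.1), W-2→W-4 = (64, 72, -9.5).
Normal n = (W-2→W-3) × (W-2→W-4) = (-1840.7, 737.9, -6808).
So ∂z/∂x = −n_x/n_z = −0.27037 and ∂z/∂y = −n_y/n_z = 0.10839.
Gradient magnitude |∇z| = √(a² + b²) = √(0.07310 + 0.01175) = 0.29129.
True dip = arctan(0.29129) = 16.2°, dipping toward ESE (azimuth ≈ 112°).

16.2°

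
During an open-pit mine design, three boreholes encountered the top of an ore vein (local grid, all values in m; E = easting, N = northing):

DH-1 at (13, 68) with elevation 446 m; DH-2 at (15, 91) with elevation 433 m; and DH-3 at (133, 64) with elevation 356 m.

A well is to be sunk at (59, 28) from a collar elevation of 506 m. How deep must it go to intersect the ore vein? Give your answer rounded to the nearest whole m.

Let the plane be z = a·E + b·N + c.
DH-2−DH-1: 2a + 23b = −13;  DH-3−DH-1: 120a − 4b = −90.
Solving gives a = −0.76662, b = −0.49855.
Then c = 446 − a·13 − b·68 = 489.87.
At (59, 28): z_contact = −45.2 − 14.0 + 489.87 = 430.7 m.
Depth below ground = 506 − 430.7 = 75 m.

75 m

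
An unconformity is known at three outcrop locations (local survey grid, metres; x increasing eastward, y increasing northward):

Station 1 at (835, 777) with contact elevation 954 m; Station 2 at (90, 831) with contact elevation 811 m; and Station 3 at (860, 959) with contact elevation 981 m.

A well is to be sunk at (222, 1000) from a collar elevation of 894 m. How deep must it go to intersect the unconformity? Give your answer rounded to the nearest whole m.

Two edge vectors: Station 1→Station 2 = (-745, 54, -143), Station 1→Station 3 = (25, 182, 27).
Normal n = (Station 1→Station 2) × (Station 1→Station 3) = (27484, 16540, -136940).
So ∂z/∂x = −n_x/n_z = 0.20070 and ∂z/∂y = −n_y/n_z = 0.12078.
Intercept c from Station 1: 954 − 167.59 − 93.85 = 692.57.
At (222, 1000): z_contact = 44.6 + 120.8 + 692.57 = 857.9 m.
Depth below ground = 894 − 857.9 = 36 m.

36 m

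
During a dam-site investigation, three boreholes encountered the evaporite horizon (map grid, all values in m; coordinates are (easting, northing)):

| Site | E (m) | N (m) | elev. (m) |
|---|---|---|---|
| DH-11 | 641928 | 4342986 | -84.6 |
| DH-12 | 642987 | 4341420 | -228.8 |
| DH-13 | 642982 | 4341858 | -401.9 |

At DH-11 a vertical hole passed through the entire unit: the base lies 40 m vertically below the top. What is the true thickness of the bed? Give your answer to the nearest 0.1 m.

Two edge vectors: DH-11→DH-12 = (1059, -1566, -144.2), DH-11→DH-13 = (1054, -1128, -317.3).
Normal n = (DH-11→DH-12) × (DH-11→DH-13) = (334234.2, 184033.9, 456012).
So ∂z/∂E = −n_x/n_z = −0.73295 and ∂z/∂N = −n_y/n_z = −0.40357.
|∇z| = √(a²+b²) = 0.83671, so dip δ = arctan(0.83671) = 39.92°.
True thickness = vertical thickness × cos δ = 40 × cos 39.92° = 30.7 m.

30.7 m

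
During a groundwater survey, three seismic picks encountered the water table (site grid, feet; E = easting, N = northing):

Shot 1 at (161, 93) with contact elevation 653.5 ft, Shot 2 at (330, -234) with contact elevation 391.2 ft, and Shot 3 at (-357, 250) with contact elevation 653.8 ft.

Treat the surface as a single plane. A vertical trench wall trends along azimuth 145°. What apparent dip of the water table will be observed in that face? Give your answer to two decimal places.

31.54°

Let the plane be z = a·E + b·N + c.
Shot 2−Shot 1: 169a − 327b = −262.3;  Shot 3−Shot 1: −518a + 157b = 0.3.
Solving gives a = 0.28759, b = 0.95077.
Unit vector along 145° is (sin 145°, cos 145°) = (0.5736, -0.8192).
Slope in that direction = a·(0.5736) + b·(-0.8192) = −0.61387.
Apparent dip = arctan|0.61387| = 31.54° (true dip is 44.8°, so apparent ≤ true as expected).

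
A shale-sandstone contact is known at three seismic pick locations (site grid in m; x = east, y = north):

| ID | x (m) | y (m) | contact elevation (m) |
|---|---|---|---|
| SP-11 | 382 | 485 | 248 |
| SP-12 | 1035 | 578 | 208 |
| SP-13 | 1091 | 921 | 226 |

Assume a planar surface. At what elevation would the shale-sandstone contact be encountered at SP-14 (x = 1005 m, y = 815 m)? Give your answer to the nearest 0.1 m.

Two edge vectors: SP-11→SP-12 = (653, 93, -40), SP-11→SP-13 = (709, 436, -22).
Normal n = (SP-11→SP-12) × (SP-11→SP-13) = (15394, -13994, 218771).
So ∂z/∂x = −n_x/n_z = −0.070366 and ∂z/∂y = −n_y/n_z = 0.063966.
Intercept c from SP-11: 248 + 26.88 − 31.02 = 243.86.
At (1005, 815): z = −70.7 + 52.1 + 243.86 = 225.3 m.

225.3 m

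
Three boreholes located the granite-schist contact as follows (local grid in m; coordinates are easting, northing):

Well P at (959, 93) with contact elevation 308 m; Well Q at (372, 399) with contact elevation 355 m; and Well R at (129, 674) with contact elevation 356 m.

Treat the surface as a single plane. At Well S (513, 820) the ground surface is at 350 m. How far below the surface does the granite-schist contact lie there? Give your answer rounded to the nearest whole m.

Two edge vectors: Well P→Well Q = (-587, 306, 47), Well P→Well R = (-830, 581, 48).
Normal n = (Well P→Well Q) × (Well P→Well R) = (-12619, -10834, -87067).
So ∂z/∂easting = −n_x/n_z = −0.14493 and ∂z/∂northing = −n_y/n_z = −0.12443.
Intercept c from Well P: 308 + 138.99 + 11.57 = 458.56.
At (513, 820): z_contact = −74.4 − 102.0 + 458.56 = 282.2 m.
Depth below ground = 350 − 282.2 = 68 m.

68 m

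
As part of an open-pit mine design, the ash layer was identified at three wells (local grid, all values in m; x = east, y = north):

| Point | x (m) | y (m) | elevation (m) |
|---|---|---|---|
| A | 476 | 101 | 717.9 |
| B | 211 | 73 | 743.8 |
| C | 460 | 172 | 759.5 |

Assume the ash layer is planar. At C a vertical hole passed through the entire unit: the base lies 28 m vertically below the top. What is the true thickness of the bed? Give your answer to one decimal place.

Two edge vectors: A→B = (-265, -28, 25.9), A→C = (-16, 71, 41.6).
Normal n = (A→B) × (A→C) = (-3003.7, 10609.6, -19263).
So ∂z/∂x = −n_x/n_z = −0.15593 and ∂z/∂y = −n_y/n_z = 0.55078.
|∇z| = √(a²+b²) = 0.57242, so dip δ = arctan(0.57242) = 29.79°.
True thickness = vertical thickness × cos δ = 28 × cos 29.79° = 24.3 m.

24.3 m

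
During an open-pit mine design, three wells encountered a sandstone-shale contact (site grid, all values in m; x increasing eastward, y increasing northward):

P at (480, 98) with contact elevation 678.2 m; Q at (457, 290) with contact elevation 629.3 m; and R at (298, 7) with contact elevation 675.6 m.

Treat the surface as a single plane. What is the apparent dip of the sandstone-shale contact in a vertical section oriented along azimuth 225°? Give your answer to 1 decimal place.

4.2°

Two edge vectors: P→Q = (-23, 192, -48.9), P→R = (-182, -91, -2.6).
Normal n = (P→Q) × (P→R) = (-4949.1, 8840, 37037).
So ∂z/∂x = −n_x/n_z = 0.13363 and ∂z/∂y = −n_y/n_z = −0.23868.
Unit vector along 225° is (sin 225°, cos 225°) = (-0.7071, -0.7071).
Slope in that direction = a·(-0.7071) + b·(-0.7071) = 0.07428.
Apparent dip = arctan|0.07428| = 4.2° (true dip is 15.3°, so apparent ≤ true as expected).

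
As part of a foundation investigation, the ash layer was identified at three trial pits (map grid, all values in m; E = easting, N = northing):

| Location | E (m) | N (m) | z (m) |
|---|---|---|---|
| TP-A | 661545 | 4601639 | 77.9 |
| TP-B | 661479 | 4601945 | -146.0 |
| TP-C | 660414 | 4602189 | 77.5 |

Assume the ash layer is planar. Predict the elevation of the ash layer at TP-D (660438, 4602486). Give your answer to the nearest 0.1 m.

-174.8 m

Let the plane be z = a·E + b·N + c.
TP-B−TP-A: −66a + 306b = −223.9;  TP-C−TP-A: −1131a + 550b = −0.4.
Solving gives a = −0.397121239, b = −0.817352947.
Then c = 77.9 − a·661545 − b·4601639 = 4023954.67.
At (660438, 4602486): z = −262274.0 − 3761855.5 + 4023954.67 = -174.8 m.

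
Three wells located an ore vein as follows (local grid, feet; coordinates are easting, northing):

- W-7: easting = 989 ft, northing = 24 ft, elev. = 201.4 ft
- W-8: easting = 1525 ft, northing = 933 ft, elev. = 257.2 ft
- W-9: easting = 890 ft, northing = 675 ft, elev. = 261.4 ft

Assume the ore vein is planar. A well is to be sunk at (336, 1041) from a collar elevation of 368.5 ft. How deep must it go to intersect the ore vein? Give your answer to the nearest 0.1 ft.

Two edge vectors: W-7→W-8 = (536, 909, 55.8), W-7→W-9 = (-99, 651, 60).
Normal n = (W-7→W-8) × (W-7→W-9) = (18214.2, -37684.2, 438927).
So ∂z/∂easting = −n_x/n_z = −0.041497 and ∂z/∂northing = −n_y/n_z = 0.085855.
Intercept c from W-7: 201.4 + 41.04 − 2.06 = 240.38.
At (336, 1041): z_contact = −13.94 + 89.38 + 240.38 = 315.81 ft.
Depth below ground = 368.5 − 315.81 = 52.7 ft.

52.7 ft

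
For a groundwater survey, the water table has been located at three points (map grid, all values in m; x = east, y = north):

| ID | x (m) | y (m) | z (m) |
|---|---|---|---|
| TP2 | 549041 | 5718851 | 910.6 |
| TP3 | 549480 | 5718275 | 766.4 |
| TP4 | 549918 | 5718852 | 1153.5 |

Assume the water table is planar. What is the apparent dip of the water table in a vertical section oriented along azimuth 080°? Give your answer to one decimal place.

Let the plane be z = a·x + b·y + c.
TP3−TP2: 439a − 576b = −144.2;  TP4−TP2: 877a + 1b = 242.9.
Solving gives a = 0.27644, b = 0.46104.
Unit vector along 080° is (sin 80°, cos 80°) = (0.9848, 0.1736).
Slope in that direction = a·(0.9848) + b·(0.1736) = 0.35230.
Apparent dip = arctan|0.35230| = 19.4° (true dip is 28.3°, so apparent ≤ true as expected).

19.4°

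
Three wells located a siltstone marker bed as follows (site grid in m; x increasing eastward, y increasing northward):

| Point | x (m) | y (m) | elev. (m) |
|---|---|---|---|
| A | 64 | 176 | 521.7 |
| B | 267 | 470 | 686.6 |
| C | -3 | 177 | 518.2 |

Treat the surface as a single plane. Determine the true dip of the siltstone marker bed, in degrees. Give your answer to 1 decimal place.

27.6°

Let the plane be z = a·x + b·y + c.
B−A: 203a + 294b = 164.9;  C−A: −67a + 1b = −3.5.
Solving gives a = 0.05999, b = 0.51946.
Gradient magnitude |∇z| = √(a² + b²) = √(0.00360 + 0.26984) = 0.52291.
True dip = arctan(0.52291) = 27.6°, dipping toward S (azimuth ≈ 187°).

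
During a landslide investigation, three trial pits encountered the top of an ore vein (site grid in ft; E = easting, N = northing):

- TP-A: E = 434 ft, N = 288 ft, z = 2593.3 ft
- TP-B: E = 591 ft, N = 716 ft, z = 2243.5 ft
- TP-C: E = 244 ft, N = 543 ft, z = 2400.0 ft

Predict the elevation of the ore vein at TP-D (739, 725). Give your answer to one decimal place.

Let the plane be z = a·E + b·N + c.
TP-B−TP-A: 157a + 428b = −349.8;  TP-C−TP-A: −190a + 255b = −193.3.
Solving gives a = −0.05329, b = −0.79774.
Then c = 2593.3 − a·434 − b·288 = 2846.18.
At (739, 725): z = −39.4 − 578.4 + 2846.18 = 2228.4 ft.

2228.4 ft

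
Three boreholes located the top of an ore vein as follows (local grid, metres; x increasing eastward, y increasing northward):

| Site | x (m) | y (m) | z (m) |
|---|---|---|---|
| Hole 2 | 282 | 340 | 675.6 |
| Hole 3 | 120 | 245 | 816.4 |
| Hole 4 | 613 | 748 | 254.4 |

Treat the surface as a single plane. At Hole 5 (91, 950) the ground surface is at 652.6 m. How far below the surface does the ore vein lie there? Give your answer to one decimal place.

Two edge vectors: Hole 2→Hole 3 = (-162, -95, 140.8), Hole 2→Hole 4 = (331, 408, -421.2).
Normal n = (Hole 2→Hole 3) × (Hole 2→Hole 4) = (-17432.4, -21629.6, -34651).
So ∂z/∂x = −n_x/n_z = −0.50309 and ∂z/∂y = −n_y/n_z = −0.62421.
Intercept c from Hole 2: 675.6 + 141.87 + 212.23 = 1029.70.
At (91, 950): z_contact = −45.78 − 593.00 + 1029.70 = 390.92 m.
Depth below ground = 652.6 − 390.92 = 261.7 m.

261.7 m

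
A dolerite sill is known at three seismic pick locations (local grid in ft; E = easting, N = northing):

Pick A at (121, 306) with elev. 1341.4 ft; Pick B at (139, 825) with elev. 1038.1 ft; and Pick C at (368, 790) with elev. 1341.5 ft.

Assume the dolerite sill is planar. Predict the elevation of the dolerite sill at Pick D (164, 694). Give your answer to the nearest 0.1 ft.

Let the plane be z = a·E + b·N + c.
Pick B−Pick A: 18a + 519b = −303.3;  Pick C−Pick A: 247a + 484b = 0.1.
Solving gives a = 1.22906, b = −0.62702.
Then c = 1341.4 − a·121 − b·306 = 1384.55.
At (164, 694): z = 201.6 − 435.2 + 1384.55 = 1151.0 ft.

1151.0 ft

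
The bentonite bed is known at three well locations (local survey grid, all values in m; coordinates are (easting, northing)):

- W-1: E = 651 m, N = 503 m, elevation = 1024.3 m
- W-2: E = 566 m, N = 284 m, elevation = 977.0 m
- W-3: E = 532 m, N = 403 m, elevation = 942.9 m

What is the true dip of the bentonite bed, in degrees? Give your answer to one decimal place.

Let the plane be z = a·E + b·N + c.
W-2−W-1: −85a − 219b = −47.3;  W-3−W-1: −119a − 100b = −81.4.
Solving gives a = 0.74578, b = −0.07348.
Gradient magnitude |∇z| = √(a² + b²) = √(0.55618 + 0.00540) = 0.74939.
True dip = arctan(0.74939) = 36.8°, dipping toward W (azimuth ≈ 276°).

36.8°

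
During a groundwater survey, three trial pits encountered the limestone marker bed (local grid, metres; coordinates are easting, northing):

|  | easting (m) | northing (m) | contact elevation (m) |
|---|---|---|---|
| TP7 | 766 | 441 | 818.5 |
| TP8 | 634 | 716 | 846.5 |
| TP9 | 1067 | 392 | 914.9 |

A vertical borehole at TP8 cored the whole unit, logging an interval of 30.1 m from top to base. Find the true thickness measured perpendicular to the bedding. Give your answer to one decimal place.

27.4 m

Let the plane be z = a·easting + b·northing + c.
TP8−TP7: −132a + 275b = 28;  TP9−TP7: 301a − 49b = 96.4.
Solving gives a = 0.36539, b = 0.27721.
|∇z| = √(a²+b²) = 0.45864, so dip δ = arctan(0.45864) = 24.64°.
True thickness = vertical thickness × cos δ = 30.1 × cos 24.64° = 27.4 m.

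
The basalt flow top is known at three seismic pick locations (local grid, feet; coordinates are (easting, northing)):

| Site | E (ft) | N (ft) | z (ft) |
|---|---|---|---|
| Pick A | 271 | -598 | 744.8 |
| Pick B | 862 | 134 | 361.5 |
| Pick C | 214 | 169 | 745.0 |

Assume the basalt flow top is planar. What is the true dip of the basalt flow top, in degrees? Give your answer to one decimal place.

Two edge vectors: Pick A→Pick B = (591, 732, -383.3), Pick A→Pick C = (-57, 767, 0.2).
Normal n = (Pick A→Pick B) × (Pick A→Pick C) = (294137.5, 21729.9, 495021).
So ∂z/∂E = −n_x/n_z = −0.59419 and ∂z/∂N = −n_y/n_z = −0.04390.
Gradient magnitude |∇z| = √(a² + b²) = √(0.35306 + 0.00193) = 0.59581.
True dip = arctan(0.59581) = 30.8°, dipping toward E (azimuth ≈ 086°).

30.8°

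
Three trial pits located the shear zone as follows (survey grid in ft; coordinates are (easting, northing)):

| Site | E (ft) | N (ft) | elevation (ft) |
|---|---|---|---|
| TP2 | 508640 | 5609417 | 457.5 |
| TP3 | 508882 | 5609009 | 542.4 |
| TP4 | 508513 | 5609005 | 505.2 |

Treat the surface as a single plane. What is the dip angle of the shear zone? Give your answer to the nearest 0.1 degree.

Two edge vectors: TP2→TP3 = (242, -408, 84.9), TP2→TP4 = (-127, -412, 47.7).
Normal n = (TP2→TP3) × (TP2→TP4) = (15517.2, -22325.7, -151520).
So ∂z/∂E = −n_x/n_z = 0.10241 and ∂z/∂N = −n_y/n_z = −0.14734.
Gradient magnitude |∇z| = √(a² + b²) = √(0.01049 + 0.02171) = 0.17944.
True dip = arctan(0.17944) = 10.2°, dipping toward NW (azimuth ≈ 325°).

10.2°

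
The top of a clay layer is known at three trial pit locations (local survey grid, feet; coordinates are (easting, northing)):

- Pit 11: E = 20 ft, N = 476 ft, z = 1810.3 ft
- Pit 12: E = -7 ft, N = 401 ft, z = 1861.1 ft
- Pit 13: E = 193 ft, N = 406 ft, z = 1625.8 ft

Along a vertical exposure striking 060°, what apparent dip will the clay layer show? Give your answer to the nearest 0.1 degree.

Two edge vectors: Pit 11→Pit 12 = (-27, -75, 50.8), Pit 11→Pit 13 = (173, -70, -184.5).
Normal n = (Pit 11→Pit 12) × (Pit 11→Pit 13) = (17393.5, 3806.9, 14865).
So ∂z/∂E = −n_x/n_z = −1.17010 and ∂z/∂N = −n_y/n_z = −0.25610.
Unit vector along 060° is (sin 60°, cos 60°) = (0.8660, 0.5000).
Slope in that direction = a·(0.8660) + b·(0.5000) = −1.14138.
Apparent dip = arctan|1.14138| = 48.8° (true dip is 50.1°, so apparent ≤ true as expected).

48.8°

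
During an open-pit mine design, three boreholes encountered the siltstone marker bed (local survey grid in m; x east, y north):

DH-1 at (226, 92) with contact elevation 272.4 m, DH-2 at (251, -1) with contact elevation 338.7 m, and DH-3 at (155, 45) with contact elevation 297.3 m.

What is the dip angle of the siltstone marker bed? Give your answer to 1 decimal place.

Two edge vectors: DH-1→DH-2 = (25, -93, 66.3), DH-1→DH-3 = (-71, -47, 24.9).
Normal n = (DH-1→DH-2) × (DH-1→DH-3) = (800.4, -5329.8, -7778).
So ∂z/∂x = −n_x/n_z = 0.10291 and ∂z/∂y = −n_y/n_z = −0.68524.
Gradient magnitude |∇z| = √(a² + b²) = √(0.01059 + 0.46955) = 0.69292.
True dip = arctan(0.69292) = 34.7°, dipping toward N (azimuth ≈ 351°).

34.7°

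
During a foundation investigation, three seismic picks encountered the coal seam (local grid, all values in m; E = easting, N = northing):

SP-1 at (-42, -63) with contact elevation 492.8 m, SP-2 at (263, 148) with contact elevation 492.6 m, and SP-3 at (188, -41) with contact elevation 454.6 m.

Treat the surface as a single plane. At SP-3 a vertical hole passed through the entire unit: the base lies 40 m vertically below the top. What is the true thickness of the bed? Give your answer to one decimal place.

37.9 m

Let the plane be z = a·E + b·N + c.
SP-2−SP-1: 305a + 211b = −0.2;  SP-3−SP-1: 230a + 22b = −38.2.
Solving gives a = −0.19263, b = 0.27750.
|∇z| = √(a²+b²) = 0.33780, so dip δ = arctan(0.33780) = 18.67°.
True thickness = vertical thickness × cos δ = 40 × cos 18.67° = 37.9 m.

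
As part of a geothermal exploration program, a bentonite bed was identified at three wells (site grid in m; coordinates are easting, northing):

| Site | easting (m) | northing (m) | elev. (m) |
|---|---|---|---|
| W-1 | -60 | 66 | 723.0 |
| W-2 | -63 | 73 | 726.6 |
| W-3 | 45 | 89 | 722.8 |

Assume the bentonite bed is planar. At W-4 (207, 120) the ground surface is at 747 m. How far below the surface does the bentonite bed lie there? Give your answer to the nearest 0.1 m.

Two edge vectors: W-1→W-2 = (-3, 7, 3.6), W-1→W-3 = (105, 23, -0.2).
Normal n = (W-1→W-2) × (W-1→W-3) = (-84.2, 377.4, -804).
So ∂z/∂easting = −n_x/n_z = −0.10473 and ∂z/∂northing = −n_y/n_z = 0.46940.
Intercept c from W-1: 723 − 6.28 − 30.98 = 685.74.
At (207, 120): z_contact = −21.68 + 56.33 + 685.74 = 720.39 m.
Depth below ground = 747 − 720.39 = 26.6 m.

26.6 m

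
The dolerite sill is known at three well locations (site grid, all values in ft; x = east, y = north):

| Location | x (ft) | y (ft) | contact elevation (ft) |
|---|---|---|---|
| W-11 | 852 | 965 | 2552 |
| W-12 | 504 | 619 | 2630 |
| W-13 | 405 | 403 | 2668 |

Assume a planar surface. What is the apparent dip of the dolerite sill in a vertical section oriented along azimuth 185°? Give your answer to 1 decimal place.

Let the plane be z = a·x + b·y + c.
W-12−W-11: −348a − 346b = 78;  W-13−W-11: −447a − 562b = 116.
Solving gives a = −0.09043, b = −0.13448.
Unit vector along 185° is (sin 185°, cos 185°) = (-0.0872, -0.9962).
Slope in that direction = a·(-0.0872) + b·(-0.9962) = 0.14185.
Apparent dip = arctan|0.14185| = 8.1° (true dip is 9.2°, so apparent ≤ true as expected).

8.1°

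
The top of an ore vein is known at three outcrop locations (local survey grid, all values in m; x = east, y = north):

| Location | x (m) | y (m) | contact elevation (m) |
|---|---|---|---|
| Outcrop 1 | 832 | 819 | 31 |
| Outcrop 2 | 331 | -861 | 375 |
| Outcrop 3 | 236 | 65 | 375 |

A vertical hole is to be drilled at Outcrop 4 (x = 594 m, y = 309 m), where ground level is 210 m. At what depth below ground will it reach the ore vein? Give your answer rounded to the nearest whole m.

31 m

Two edge vectors: Outcrop 1→Outcrop 2 = (-501, -1680, 344), Outcrop 1→Outcrop 3 = (-596, -754, 344).
Normal n = (Outcrop 1→Outcrop 2) × (Outcrop 1→Outcrop 3) = (-318544, -32680, -623526).
So ∂z/∂x = −n_x/n_z = −0.51088 and ∂z/∂y = −n_y/n_z = −0.05241.
Intercept c from Outcrop 1: 31 + 425.05 + 42.93 = 498.97.
At (594, 309): z_contact = −303.5 − 16.2 + 498.97 = 179.3 m.
Depth below ground = 210 − 179.3 = 31 m.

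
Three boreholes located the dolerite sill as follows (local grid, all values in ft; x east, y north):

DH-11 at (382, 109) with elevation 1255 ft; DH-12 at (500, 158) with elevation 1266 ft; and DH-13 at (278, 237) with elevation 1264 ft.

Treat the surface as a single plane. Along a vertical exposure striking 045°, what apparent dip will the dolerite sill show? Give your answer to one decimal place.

Let the plane be z = a·x + b·y + c.
DH-12−DH-11: 118a + 49b = 11;  DH-13−DH-11: −104a + 128b = 9.
Solving gives a = 0.04787, b = 0.10921.
Unit vector along 045° is (sin 45°, cos 45°) = (0.7071, 0.7071).
Slope in that direction = a·(0.7071) + b·(0.7071) = 0.11107.
Apparent dip = arctan|0.11107| = 6.3° (true dip is 6.8°, so apparent ≤ true as expected).

6.3°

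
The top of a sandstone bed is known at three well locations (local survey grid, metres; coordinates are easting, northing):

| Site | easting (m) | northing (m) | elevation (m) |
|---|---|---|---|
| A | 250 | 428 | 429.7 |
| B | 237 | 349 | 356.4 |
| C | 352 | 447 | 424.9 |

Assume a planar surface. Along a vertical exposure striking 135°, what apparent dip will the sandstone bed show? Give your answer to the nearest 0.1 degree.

40.1°

Let the plane be z = a·easting + b·northing + c.
B−A: −13a − 79b = −73.3;  C−A: 102a + 19b = −4.8.
Solving gives a = −0.22685, b = 0.96518.
Unit vector along 135° is (sin 135°, cos 135°) = (0.7071, -0.7071).
Slope in that direction = a·(0.7071) + b·(-0.7071) = −0.84289.
Apparent dip = arctan|0.84289| = 40.1° (true dip is 44.8°, so apparent ≤ true as expected).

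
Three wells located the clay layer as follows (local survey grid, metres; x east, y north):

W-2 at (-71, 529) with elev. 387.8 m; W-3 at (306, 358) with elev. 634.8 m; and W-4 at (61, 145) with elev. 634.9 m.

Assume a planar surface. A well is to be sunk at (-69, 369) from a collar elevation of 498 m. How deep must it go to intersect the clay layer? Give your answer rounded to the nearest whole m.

Let the plane be z = a·x + b·y + c.
W-3−W-2: 377a − 171b = 247;  W-4−W-2: 132a − 384b = 247.1.
Solving gives a = 0.43041, b = −0.49554.
Then c = 387.8 − a·-71 − b·529 = 680.50.
At (-69, 369): z_contact = −29.7 − 182.9 + 680.50 = 467.9 m.
Depth below ground = 498 − 467.9 = 30 m.

30 m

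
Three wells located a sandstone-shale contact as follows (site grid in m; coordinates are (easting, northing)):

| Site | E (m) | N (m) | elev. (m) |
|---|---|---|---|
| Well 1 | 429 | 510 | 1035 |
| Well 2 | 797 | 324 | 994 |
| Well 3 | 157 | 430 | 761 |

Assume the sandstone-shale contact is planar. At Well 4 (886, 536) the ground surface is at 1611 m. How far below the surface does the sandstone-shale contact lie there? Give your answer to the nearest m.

Let the plane be z = a·E + b·N + c.
Well 2−Well 1: 368a − 186b = −41;  Well 3−Well 1: −272a − 80b = −274.
Solving gives a = 0.59581, b = 1.39924.
Then c = 1035 − a·429 − b·510 = 65.78.
At (886, 536): z_contact = 527.9 + 750.0 + 65.78 = 1343.7 m.
Depth below ground = 1611 − 1343.7 = 267 m.

267 m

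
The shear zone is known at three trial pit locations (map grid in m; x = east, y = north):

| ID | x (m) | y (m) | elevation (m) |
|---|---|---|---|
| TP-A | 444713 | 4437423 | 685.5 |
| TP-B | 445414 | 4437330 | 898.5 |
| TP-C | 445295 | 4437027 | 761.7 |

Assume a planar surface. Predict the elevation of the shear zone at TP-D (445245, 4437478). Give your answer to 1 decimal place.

886.8 m

Two edge vectors: TP-A→TP-B = (701, -93, 213), TP-A→TP-C = (582, -396, 76.2).
Normal n = (TP-A→TP-B) × (TP-A→TP-C) = (77261.4, 70549.8, -223470).
So ∂z/∂x = −n_x/n_z = 0.345734998 and ∂z/∂y = −n_y/n_z = 0.315701436.
Intercept c from TP-A: 685.5 − 153752.85 − 1400900.82 = −1553968.16.
At (445245, 4437478): z = 153936.8 + 1400918.2 − 1553968.16 = 886.8 m.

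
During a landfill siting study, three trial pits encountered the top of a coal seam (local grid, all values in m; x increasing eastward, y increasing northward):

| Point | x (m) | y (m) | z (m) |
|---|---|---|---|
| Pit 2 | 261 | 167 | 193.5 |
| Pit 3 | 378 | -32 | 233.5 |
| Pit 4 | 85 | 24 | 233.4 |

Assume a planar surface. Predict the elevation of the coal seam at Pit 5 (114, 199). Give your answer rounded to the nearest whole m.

193 m

Two edge vectors: Pit 2→Pit 3 = (117, -199, 40), Pit 2→Pit 4 = (-176, -143, 39.9).
Normal n = (Pit 2→Pit 3) × (Pit 2→Pit 4) = (-2220.1, -11708.3, -51755).
So ∂z/∂x = −n_x/n_z = −0.04290 and ∂z/∂y = −n_y/n_z = −0.22623.
Intercept c from Pit 2: 193.5 + 11.20 + 37.78 = 242.48.
At (114, 199): z = −4.9 − 45.0 + 242.48 = 192.6 m.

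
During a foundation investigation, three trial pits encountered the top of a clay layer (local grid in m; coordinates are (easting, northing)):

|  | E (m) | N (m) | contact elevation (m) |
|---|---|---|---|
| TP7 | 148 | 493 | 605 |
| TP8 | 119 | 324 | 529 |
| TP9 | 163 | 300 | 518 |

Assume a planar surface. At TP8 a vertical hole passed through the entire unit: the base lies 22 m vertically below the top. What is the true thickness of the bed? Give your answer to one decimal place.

20.1 m

Two edge vectors: TP7→TP8 = (-29, -169, -76), TP7→TP9 = (15, -193, -87).
Normal n = (TP7→TP8) × (TP7→TP9) = (35, -3663, 8132).
So ∂z/∂E = −n_x/n_z = −0.00430 and ∂z/∂N = −n_y/n_z = 0.45044.
|∇z| = √(a²+b²) = 0.45046, so dip δ = arctan(0.45046) = 24.25°.
True thickness = vertical thickness × cos δ = 22 × cos 24.25° = 20.1 m.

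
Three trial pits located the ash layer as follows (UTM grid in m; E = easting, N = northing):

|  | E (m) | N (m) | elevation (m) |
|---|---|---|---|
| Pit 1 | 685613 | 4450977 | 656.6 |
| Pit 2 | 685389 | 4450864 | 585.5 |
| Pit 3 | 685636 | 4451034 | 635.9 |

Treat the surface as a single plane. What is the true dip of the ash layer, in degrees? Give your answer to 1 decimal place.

Two edge vectors: Pit 1→Pit 2 = (-224, -113, -71.1), Pit 1→Pit 3 = (23, 57, -20.7).
Normal n = (Pit 1→Pit 2) × (Pit 1→Pit 3) = (6391.8, -6272.1, -10169).
So ∂z/∂E = −n_x/n_z = 0.62856 and ∂z/∂N = −n_y/n_z = −0.61679.
Gradient magnitude |∇z| = √(a² + b²) = √(0.39508 + 0.38043) = 0.88063.
True dip = arctan(0.88063) = 41.4°, dipping toward NW (azimuth ≈ 314°).

41.4°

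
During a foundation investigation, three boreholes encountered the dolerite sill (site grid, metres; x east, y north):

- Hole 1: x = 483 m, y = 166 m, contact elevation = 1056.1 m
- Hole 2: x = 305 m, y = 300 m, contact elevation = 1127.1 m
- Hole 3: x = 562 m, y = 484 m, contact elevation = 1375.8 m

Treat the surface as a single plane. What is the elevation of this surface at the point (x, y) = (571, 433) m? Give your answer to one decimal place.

1331.1 m

Two edge vectors: Hole 1→Hole 2 = (-178, 134, 71), Hole 1→Hole 3 = (79, 318, 319.7).
Normal n = (Hole 1→Hole 2) × (Hole 1→Hole 3) = (20261.8, 62515.6, -67190).
So ∂z/∂x = −n_x/n_z = 0.30156 and ∂z/∂y = −n_y/n_z = 0.93043.
Intercept c from Hole 1: 1056.1 − 145.65 − 154.45 = 756.00.
At (571, 433): z = 172.2 + 402.9 + 756.00 = 1331.1 m.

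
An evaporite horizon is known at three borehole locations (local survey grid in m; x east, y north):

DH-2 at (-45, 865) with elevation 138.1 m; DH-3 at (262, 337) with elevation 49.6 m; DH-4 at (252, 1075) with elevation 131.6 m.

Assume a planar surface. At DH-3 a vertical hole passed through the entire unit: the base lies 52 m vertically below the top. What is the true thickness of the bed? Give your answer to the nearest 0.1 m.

51.4 m

Two edge vectors: DH-2→DH-3 = (307, -528, -88.5), DH-2→DH-4 = (297, 210, -6.5).
Normal n = (DH-2→DH-3) × (DH-2→DH-4) = (22017, -24289, 221286).
So ∂z/∂x = −n_x/n_z = −0.09950 and ∂z/∂y = −n_y/n_z = 0.10976.
|∇z| = √(a²+b²) = 0.14815, so dip δ = arctan(0.14815) = 8.43°.
True thickness = vertical thickness × cos δ = 52 × cos 8.43° = 51.4 m.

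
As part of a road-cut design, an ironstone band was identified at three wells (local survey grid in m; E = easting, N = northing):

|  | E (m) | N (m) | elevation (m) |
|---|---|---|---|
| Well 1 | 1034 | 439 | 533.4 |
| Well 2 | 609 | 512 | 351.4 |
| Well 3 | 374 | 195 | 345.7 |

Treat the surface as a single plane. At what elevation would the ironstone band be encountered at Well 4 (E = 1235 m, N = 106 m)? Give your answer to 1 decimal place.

Let the plane be z = a·E + b·N + c.
Well 2−Well 1: −425a + 73b = −182;  Well 3−Well 1: −660a − 244b = −187.7.
Solving gives a = 0.382605, b = −0.265654.
Then c = 533.4 − a·1034 − b·439 = 254.41.
At (1235, 106): z = 472.5 − 28.2 + 254.41 = 698.8 m.

698.8 m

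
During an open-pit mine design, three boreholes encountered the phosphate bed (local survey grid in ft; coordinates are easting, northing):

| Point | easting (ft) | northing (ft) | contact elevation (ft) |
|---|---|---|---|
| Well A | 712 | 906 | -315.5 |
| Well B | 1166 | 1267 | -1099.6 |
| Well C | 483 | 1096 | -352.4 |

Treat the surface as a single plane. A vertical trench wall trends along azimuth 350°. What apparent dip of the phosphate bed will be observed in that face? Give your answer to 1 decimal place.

Let the plane be z = a·easting + b·northing + c.
Well B−Well A: 454a + 361b = −784.1;  Well C−Well A: −229a + 190b = −36.9.
Solving gives a = −0.80305, b = −1.16209.
Unit vector along 350° is (sin 350°, cos 350°) = (-0.1736, 0.9848).
Slope in that direction = a·(-0.1736) + b·(0.9848) = −1.00499.
Apparent dip = arctan|1.00499| = 45.1° (true dip is 54.7°, so apparent ≤ true as expected).

45.1°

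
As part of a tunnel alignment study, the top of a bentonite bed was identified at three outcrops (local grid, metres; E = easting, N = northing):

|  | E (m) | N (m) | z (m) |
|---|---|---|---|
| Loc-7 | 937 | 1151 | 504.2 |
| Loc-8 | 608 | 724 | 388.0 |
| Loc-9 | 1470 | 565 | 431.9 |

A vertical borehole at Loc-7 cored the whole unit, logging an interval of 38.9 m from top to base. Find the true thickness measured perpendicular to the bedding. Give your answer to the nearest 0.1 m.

Two edge vectors: Loc-7→Loc-8 = (-329, -427, -116.2), Loc-7→Loc-9 = (533, -586, -72.3).
Normal n = (Loc-7→Loc-8) × (Loc-7→Loc-9) = (-37221.1, -85721.3, 420385).
So ∂z/∂E = −n_x/n_z = 0.08854 and ∂z/∂N = −n_y/n_z = 0.20391.
|∇z| = √(a²+b²) = 0.22230, so dip δ = arctan(0.22230) = 12.53°.
True thickness = vertical thickness × cos δ = 38.9 × cos 12.53° = 38.0 m.

38.0 m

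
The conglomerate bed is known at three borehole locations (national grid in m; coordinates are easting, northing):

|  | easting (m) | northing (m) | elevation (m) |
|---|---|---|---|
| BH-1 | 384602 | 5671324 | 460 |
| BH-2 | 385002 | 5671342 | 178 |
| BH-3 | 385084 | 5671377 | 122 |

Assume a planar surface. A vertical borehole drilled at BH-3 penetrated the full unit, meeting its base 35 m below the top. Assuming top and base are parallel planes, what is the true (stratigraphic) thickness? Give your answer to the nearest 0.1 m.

Let the plane be z = a·easting + b·northing + c.
BH-2−BH-1: 400a + 18b = −282;  BH-3−BH-1: 482a + 53b = −338.
Solving gives a = −0.70760, b = 0.05781.
|∇z| = √(a²+b²) = 0.70996, so dip δ = arctan(0.70996) = 35.37°.
True thickness = vertical thickness × cos δ = 35 × cos 35.37° = 28.5 m.

28.5 m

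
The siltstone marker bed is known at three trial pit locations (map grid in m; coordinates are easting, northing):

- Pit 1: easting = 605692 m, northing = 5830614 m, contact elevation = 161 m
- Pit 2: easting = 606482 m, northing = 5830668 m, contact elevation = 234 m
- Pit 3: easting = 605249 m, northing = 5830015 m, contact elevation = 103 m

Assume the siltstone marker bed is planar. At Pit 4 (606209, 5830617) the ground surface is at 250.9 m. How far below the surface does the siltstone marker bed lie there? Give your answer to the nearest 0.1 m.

Let the plane be z = a·easting + b·northing + c.
Pit 2−Pit 1: 790a + 54b = 73;  Pit 3−Pit 1: −443a − 599b = −58.
Solving gives a = 0.090354071, b = 0.030005253.
Then c = 161 − a·605692 − b·5830614 = −229514.78.
At (606209, 5830617): z_contact = 54773.45 + 174949.14 − 229514.78 = 207.80 m.
Depth below ground = 250.9 − 207.80 = 43.1 m.

43.1 m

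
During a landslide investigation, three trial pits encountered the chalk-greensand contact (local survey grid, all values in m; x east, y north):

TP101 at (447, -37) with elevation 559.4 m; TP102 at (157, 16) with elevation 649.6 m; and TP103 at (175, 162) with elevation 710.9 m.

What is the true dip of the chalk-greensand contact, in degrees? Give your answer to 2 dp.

26.72°

Two edge vectors: TP101→TP102 = (-290, 53, 90.2), TP101→TP103 = (-272, 199, 151.5).
Normal n = (TP101→TP102) × (TP101→TP103) = (-9920.3, 19400.6, -43294).
So ∂z/∂x = −n_x/n_z = −0.22914 and ∂z/∂y = −n_y/n_z = 0.44811.
Gradient magnitude |∇z| = √(a² + b²) = √(0.05250 + 0.20081) = 0.50330.
True dip = arctan(0.50330) = 26.72°, dipping toward SSE (azimuth ≈ 153°).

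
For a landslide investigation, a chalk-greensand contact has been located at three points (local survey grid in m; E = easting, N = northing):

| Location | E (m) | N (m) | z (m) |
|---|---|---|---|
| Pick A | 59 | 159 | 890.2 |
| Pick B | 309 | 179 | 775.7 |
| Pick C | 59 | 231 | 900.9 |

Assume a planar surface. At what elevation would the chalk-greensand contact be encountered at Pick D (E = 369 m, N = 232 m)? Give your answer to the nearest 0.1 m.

Let the plane be z = a·E + b·N + c.
Pick B−Pick A: 250a + 20b = −114.5;  Pick C−Pick A: 0a + 72b = 10.7.
Solving gives a = −0.46989, b = 0.14861.
Then c = 890.2 − a·59 − b·159 = 894.29.
At (369, 232): z = −173.4 + 34.5 + 894.29 = 755.4 m.

755.4 m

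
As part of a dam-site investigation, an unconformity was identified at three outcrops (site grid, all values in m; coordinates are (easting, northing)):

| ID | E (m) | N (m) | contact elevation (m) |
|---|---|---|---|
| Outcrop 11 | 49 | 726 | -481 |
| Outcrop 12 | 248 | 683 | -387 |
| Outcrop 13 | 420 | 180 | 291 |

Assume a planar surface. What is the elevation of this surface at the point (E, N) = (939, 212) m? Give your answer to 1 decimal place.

351.5 m

Two edge vectors: Outcrop 11→Outcrop 12 = (199, -43, 94), Outcrop 11→Outcrop 13 = (371, -546, 772).
Normal n = (Outcrop 11→Outcrop 12) × (Outcrop 11→Outcrop 13) = (18128, -118754, -92701).
So ∂z/∂E = −n_x/n_z = 0.19555 and ∂z/∂N = −n_y/n_z = −1.28104.
Intercept c from Outcrop 11: -481 − 9.58 + 930.04 = 439.46.
At (939, 212): z = 183.6 − 271.6 + 439.46 = 351.5 m.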